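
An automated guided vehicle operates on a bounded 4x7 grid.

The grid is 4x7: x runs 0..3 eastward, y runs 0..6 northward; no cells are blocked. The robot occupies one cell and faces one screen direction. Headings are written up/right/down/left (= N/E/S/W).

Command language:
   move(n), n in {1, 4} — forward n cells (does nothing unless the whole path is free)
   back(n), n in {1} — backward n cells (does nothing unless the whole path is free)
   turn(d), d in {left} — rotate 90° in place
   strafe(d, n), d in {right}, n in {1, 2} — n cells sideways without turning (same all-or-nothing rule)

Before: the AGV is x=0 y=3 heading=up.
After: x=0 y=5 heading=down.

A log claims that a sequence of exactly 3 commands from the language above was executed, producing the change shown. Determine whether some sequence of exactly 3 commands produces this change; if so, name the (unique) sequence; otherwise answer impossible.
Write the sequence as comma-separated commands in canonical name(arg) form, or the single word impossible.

turn(left), strafe(right, 2), turn(left)

key: position moved to (0,5) AND the heading swung to S — translation plus rotation needed
start: x=0 y=3 heading=up
1. turn(left) → x=0 y=3 heading=left
2. strafe(right, 2) → x=0 y=5 heading=left
3. turn(left) → x=0 y=5 heading=down
all 216 alternatives checked — unique.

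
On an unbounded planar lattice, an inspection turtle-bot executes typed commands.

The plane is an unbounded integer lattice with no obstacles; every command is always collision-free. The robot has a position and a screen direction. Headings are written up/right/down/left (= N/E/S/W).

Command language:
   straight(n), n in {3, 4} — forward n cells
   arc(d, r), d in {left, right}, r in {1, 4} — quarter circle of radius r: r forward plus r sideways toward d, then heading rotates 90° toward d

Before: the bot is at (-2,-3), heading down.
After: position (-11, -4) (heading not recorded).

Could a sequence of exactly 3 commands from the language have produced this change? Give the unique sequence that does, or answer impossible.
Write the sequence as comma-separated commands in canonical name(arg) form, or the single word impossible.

key: running straight(4) before arc(right, 1) would end elsewhere — order is forced
begin: at (-2,-3), heading down
t=1 arc(right, 1) ⇒ at (-3,-4), heading left
t=2 straight(4) ⇒ at (-7,-4), heading left
t=3 straight(4) ⇒ at (-11,-4), heading left
all 216 alternatives checked — unique.

arc(right, 1), straight(4), straight(4)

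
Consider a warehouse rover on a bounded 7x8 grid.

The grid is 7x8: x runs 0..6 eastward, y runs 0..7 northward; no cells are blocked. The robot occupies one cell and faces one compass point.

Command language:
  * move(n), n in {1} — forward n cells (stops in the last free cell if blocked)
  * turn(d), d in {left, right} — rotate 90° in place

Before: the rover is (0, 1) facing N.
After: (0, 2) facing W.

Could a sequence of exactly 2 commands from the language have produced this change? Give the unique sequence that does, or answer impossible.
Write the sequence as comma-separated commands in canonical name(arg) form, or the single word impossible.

key: cell and facing (now W) both changed — the 2 commands mix motion and turning
start: (0, 1) facing N
1. move(1) → (0, 2) facing N
2. turn(left) → (0, 2) facing W
all 9 alternatives checked — unique.

move(1), turn(left)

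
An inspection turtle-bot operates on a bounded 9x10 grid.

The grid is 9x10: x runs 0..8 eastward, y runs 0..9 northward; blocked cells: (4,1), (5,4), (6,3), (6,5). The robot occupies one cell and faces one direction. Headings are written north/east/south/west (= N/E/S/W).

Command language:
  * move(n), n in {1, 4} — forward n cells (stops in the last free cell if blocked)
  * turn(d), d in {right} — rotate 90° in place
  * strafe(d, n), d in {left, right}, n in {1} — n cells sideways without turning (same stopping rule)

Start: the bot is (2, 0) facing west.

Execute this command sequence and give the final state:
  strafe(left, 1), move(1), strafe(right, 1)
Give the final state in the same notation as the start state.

from: (2, 0) facing west
t=1 strafe(left, 1) ⇒ (2, 0) facing west
t=2 move(1) ⇒ (1, 0) facing west
t=3 strafe(right, 1) ⇒ (1, 1) facing west

(1, 1) facing west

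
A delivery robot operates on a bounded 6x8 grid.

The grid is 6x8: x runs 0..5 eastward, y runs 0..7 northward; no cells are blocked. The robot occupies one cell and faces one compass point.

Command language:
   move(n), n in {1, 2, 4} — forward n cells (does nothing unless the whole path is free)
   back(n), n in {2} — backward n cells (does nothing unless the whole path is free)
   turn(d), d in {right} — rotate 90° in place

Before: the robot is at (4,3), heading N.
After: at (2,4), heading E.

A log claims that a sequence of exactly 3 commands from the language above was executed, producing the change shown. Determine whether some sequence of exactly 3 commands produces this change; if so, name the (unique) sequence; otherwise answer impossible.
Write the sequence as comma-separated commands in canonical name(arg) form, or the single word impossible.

move(1), turn(right), back(2)

key: position moved to (2,4) AND the heading swung to E — translation plus rotation needed
initial: at (4,3), heading N
1. move(1) → at (4,4), heading N
2. turn(right) → at (4,4), heading E
3. back(2) → at (2,4), heading E
all 125 alternatives checked — unique.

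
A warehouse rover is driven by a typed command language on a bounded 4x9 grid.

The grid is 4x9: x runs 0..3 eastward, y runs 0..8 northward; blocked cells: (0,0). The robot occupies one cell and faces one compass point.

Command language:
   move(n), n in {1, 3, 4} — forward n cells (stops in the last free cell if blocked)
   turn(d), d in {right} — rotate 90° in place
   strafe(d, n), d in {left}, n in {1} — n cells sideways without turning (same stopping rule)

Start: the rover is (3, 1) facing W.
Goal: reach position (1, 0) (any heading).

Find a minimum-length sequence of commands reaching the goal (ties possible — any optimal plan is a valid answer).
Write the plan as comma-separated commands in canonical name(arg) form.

begin: (3, 1) facing W
1. strafe(left, 1) → (3, 0) facing W
2. move(4) → (1, 0) facing W
minimal: 2 command(s), checked below 2.

strafe(left, 1), move(4)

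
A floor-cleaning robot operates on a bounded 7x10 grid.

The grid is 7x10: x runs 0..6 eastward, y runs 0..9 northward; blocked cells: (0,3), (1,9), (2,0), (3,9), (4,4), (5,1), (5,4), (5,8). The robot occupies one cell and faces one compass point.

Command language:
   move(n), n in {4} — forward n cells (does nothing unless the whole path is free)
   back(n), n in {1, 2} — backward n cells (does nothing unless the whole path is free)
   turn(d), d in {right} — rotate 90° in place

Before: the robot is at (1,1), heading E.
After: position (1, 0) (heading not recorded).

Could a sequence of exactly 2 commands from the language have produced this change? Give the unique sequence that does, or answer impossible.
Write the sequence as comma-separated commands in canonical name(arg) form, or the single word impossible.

checked all 2-command options: none fits.

impossible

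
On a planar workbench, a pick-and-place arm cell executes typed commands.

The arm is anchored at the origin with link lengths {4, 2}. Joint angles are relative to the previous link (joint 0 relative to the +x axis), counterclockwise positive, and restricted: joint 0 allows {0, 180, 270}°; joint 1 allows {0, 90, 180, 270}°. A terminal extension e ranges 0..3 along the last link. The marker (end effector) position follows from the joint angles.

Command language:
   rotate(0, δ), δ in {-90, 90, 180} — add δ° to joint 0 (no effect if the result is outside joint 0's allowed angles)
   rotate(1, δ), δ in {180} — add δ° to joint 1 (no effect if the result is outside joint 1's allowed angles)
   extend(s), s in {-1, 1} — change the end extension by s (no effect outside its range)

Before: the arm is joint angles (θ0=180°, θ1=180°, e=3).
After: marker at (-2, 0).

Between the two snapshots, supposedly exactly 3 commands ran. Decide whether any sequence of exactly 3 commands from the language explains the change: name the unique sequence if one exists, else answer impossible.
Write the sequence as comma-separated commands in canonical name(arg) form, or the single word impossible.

begin: joint angles (θ0=180°, θ1=180°, e=3)
1. extend(-1) → joint angles (θ0=180°, θ1=180°, e=2)
2. extend(-1) → joint angles (θ0=180°, θ1=180°, e=1)
3. extend(-1) → joint angles (θ0=180°, θ1=180°, e=0)
uniquely the one of 216 3-step routes that fits.

extend(-1), extend(-1), extend(-1)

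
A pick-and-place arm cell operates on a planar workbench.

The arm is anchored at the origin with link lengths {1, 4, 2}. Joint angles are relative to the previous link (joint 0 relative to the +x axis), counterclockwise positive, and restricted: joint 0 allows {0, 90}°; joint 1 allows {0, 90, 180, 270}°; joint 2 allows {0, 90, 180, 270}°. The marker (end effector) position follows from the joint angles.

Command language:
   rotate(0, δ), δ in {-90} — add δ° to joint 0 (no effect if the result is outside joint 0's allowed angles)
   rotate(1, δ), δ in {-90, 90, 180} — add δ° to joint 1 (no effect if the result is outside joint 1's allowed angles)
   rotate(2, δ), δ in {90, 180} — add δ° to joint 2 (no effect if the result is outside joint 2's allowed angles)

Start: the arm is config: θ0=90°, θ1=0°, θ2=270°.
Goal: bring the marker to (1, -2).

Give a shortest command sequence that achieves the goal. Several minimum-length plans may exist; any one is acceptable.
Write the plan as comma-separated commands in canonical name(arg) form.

start: config: θ0=90°, θ1=0°, θ2=270°
t=1 rotate(0, -90) ⇒ config: θ0=0°, θ1=0°, θ2=270°
t=2 rotate(2, 180) ⇒ config: θ0=0°, θ1=0°, θ2=90°
t=3 rotate(2, 90) ⇒ config: θ0=0°, θ1=0°, θ2=180°
t=4 rotate(1, -90) ⇒ config: θ0=0°, θ1=270°, θ2=180°
shorter routes all fall short; 4 is best.

rotate(0, -90), rotate(2, 180), rotate(2, 90), rotate(1, -90)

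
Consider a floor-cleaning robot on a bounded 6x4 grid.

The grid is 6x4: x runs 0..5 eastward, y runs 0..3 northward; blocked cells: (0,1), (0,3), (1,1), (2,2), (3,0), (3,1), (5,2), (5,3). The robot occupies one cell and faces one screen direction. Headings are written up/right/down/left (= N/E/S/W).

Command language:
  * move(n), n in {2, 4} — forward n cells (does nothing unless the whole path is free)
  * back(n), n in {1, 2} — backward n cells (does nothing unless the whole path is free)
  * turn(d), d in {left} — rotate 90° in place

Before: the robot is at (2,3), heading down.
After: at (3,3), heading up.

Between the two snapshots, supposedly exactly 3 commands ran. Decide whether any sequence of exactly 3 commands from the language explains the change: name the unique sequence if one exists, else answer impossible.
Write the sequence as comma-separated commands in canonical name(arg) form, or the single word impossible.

impossible

all 125 sequences checked — none match.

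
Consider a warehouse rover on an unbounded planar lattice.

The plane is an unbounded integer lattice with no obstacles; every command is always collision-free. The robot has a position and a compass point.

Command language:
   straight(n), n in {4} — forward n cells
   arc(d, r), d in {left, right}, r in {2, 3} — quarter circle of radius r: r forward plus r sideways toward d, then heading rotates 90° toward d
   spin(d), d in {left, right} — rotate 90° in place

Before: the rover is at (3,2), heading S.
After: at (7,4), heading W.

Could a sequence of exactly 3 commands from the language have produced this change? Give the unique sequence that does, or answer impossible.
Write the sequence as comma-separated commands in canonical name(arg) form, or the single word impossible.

key: cell and facing (now W) both changed — the 3 commands mix motion and turning
begin: at (3,2), heading S
step 1 (arc(left, 3)): at (6,-1), heading E
step 2 (arc(left, 3)): at (9,2), heading N
step 3 (arc(left, 2)): at (7,4), heading W
all 343 alternatives checked — unique.

arc(left, 3), arc(left, 3), arc(left, 2)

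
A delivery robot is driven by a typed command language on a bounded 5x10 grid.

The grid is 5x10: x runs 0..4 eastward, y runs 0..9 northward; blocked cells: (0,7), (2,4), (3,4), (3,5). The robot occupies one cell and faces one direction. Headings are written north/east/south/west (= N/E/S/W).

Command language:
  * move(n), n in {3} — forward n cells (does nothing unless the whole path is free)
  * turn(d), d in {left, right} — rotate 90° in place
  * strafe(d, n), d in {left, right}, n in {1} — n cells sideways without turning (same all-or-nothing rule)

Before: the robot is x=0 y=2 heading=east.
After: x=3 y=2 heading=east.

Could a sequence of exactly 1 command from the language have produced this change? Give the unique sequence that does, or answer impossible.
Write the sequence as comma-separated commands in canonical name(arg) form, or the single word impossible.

move(3)

key: heading stays E — the single command does not turn
begin: x=0 y=2 heading=east
1. move(3) → x=3 y=2 heading=east
no other 1-command option fits: unique.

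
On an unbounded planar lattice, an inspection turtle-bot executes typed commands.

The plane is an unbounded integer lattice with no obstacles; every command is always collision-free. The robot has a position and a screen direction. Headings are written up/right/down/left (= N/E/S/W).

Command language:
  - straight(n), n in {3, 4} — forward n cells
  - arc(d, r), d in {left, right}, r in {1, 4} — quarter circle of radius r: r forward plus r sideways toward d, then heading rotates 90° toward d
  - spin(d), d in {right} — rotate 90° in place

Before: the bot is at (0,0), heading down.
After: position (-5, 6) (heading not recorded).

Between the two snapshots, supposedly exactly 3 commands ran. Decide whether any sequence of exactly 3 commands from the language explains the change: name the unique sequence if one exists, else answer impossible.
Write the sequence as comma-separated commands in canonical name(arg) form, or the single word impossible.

arc(right, 1), arc(right, 4), straight(3)

key: order matters: swapping arc(right, 1) and straight(3) lands elsewhere
start: at (0,0), heading down
1. arc(right, 1) → at (-1,-1), heading left
2. arc(right, 4) → at (-5,3), heading up
3. straight(3) → at (-5,6), heading up
no other 3-command option fits: unique.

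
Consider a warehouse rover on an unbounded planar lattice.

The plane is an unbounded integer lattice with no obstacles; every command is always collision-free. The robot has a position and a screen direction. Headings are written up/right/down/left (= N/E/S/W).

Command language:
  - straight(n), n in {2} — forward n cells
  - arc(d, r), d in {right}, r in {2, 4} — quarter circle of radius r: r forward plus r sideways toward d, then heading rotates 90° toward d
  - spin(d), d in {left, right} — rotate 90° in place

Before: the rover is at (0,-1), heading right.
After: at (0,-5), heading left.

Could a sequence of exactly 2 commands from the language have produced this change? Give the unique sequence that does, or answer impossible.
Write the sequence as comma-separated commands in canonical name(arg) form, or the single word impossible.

arc(right, 2), arc(right, 2)

key: cell and facing (now W) both changed — the 2 commands mix motion and turning
initial: at (0,-1), heading right
1. arc(right, 2) → at (2,-3), heading down
2. arc(right, 2) → at (0,-5), heading left
no other 2-command option fits: unique.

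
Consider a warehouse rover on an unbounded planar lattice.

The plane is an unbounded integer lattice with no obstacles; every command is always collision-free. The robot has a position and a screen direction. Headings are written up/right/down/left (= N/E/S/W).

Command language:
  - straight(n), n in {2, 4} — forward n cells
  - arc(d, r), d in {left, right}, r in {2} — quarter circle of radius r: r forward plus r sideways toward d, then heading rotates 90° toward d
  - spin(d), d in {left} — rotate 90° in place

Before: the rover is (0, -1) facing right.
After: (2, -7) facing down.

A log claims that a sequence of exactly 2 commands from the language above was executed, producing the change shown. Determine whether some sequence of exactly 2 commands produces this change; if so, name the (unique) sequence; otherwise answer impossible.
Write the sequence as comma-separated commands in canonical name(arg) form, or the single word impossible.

key: order matters: swapping arc(right, 2) and straight(4) lands elsewhere
from: (0, -1) facing right
step 1 (arc(right, 2)): (2, -3) facing down
step 2 (straight(4)): (2, -7) facing down
no rival 2-sequence matches.

arc(right, 2), straight(4)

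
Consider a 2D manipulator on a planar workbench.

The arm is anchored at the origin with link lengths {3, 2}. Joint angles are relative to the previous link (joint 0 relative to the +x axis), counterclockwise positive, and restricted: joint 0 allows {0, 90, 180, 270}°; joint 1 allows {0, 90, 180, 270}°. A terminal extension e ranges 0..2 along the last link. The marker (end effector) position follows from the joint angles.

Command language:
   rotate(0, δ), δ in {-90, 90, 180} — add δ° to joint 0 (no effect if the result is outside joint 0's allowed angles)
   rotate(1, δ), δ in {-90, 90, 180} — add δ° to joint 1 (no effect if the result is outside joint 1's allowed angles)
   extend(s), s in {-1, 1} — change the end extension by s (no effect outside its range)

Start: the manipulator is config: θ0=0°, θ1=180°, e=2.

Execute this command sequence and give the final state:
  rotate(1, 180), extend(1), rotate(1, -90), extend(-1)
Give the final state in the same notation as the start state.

config: θ0=0°, θ1=270°, e=1

start: config: θ0=0°, θ1=180°, e=2
[1] after rotate(1, 180): config: θ0=0°, θ1=0°, e=2
[2] after extend(1): config: θ0=0°, θ1=0°, e=2
[3] after rotate(1, -90): config: θ0=0°, θ1=270°, e=2
[4] after extend(-1): config: θ0=0°, θ1=270°, e=1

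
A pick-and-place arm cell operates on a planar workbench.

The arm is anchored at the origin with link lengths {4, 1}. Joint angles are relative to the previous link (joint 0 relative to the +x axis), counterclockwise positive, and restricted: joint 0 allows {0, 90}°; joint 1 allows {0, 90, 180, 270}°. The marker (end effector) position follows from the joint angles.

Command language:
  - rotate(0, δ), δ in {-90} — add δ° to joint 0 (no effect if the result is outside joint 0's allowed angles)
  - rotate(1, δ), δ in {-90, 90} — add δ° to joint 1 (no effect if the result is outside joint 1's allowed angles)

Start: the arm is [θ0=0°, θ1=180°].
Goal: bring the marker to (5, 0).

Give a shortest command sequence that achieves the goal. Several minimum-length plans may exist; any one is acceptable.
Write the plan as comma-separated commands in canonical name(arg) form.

rotate(1, -90), rotate(1, -90)

begin: [θ0=0°, θ1=180°]
t=1 rotate(1, -90) ⇒ [θ0=0°, θ1=90°]
t=2 rotate(1, -90) ⇒ [θ0=0°, θ1=0°]
minimal: 2 command(s), checked below 2.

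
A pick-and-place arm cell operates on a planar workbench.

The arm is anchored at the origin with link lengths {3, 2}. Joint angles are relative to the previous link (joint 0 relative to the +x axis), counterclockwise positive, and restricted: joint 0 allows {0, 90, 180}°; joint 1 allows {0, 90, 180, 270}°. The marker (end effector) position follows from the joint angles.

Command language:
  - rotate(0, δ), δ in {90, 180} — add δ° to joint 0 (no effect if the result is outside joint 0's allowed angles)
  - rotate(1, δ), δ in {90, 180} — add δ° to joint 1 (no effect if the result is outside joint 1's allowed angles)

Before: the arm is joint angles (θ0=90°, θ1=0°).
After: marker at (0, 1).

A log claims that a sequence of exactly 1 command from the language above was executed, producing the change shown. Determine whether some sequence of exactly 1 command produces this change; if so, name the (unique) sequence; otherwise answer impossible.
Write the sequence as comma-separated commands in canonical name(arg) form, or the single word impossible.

rotate(1, 180)

begin: joint angles (θ0=90°, θ1=0°)
t=1 rotate(1, 180) ⇒ joint angles (θ0=90°, θ1=180°)
uniquely the one of 4 1-step routes that fits.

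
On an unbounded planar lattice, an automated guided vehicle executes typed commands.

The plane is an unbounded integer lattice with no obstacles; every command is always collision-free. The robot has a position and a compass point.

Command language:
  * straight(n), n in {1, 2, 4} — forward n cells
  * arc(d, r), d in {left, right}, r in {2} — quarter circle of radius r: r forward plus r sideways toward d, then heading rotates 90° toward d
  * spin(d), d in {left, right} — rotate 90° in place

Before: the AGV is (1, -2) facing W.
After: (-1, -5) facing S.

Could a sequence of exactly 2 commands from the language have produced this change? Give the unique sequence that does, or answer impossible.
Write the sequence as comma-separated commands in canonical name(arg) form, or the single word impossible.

arc(left, 2), straight(1)

key: position moved to (-1,-5) AND the heading swung to S — translation plus rotation needed
initial: (1, -2) facing W
[1] after arc(left, 2): (-1, -4) facing S
[2] after straight(1): (-1, -5) facing S
all 49 alternatives checked — unique.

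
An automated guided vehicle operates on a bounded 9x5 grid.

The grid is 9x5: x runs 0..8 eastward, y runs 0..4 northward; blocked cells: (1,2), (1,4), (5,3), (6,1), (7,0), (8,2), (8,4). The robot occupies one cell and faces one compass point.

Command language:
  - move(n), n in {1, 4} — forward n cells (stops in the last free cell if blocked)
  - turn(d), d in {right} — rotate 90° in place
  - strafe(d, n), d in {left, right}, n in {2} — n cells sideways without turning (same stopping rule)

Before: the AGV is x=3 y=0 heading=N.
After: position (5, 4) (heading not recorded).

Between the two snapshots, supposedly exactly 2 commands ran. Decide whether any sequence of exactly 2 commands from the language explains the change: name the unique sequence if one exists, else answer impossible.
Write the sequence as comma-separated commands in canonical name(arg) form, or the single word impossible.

move(4), strafe(right, 2)

key: running strafe(right, 2) before move(4) would end elsewhere — order is forced
from: x=3 y=0 heading=N
t=1 move(4) ⇒ x=3 y=4 heading=N
t=2 strafe(right, 2) ⇒ x=5 y=4 heading=N
all 25 alternatives checked — unique.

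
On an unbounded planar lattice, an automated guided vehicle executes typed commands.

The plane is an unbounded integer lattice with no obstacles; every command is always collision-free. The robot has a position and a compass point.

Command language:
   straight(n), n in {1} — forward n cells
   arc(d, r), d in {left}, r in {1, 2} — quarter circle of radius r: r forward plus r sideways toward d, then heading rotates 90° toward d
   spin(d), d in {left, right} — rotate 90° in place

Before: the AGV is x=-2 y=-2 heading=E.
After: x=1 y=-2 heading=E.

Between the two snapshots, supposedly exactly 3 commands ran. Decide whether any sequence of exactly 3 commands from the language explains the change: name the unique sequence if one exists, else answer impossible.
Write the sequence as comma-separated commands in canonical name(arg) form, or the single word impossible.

straight(1), straight(1), straight(1)

key: still facing E at the end — nothing in the sequence rotates
initial: x=-2 y=-2 heading=E
t=1 straight(1) ⇒ x=-1 y=-2 heading=E
t=2 straight(1) ⇒ x=0 y=-2 heading=E
t=3 straight(1) ⇒ x=1 y=-2 heading=E
no other 3-command option fits: unique.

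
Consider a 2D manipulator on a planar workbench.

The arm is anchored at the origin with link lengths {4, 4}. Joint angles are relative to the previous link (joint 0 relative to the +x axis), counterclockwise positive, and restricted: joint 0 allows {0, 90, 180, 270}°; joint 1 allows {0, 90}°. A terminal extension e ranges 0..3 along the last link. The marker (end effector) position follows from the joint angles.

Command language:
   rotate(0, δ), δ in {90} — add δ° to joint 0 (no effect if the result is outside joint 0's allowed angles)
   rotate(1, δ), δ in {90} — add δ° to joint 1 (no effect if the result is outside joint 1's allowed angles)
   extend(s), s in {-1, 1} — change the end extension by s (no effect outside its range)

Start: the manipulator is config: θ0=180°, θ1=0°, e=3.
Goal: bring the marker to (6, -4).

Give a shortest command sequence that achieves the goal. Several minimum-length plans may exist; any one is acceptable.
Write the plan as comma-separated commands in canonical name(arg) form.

rotate(1, 90), rotate(0, 90), extend(-1)

initial: config: θ0=180°, θ1=0°, e=3
t=1 rotate(1, 90) ⇒ config: θ0=180°, θ1=90°, e=3
t=2 rotate(0, 90) ⇒ config: θ0=270°, θ1=90°, e=3
t=3 extend(-1) ⇒ config: θ0=270°, θ1=90°, e=2
shorter routes all fall short; 3 is best.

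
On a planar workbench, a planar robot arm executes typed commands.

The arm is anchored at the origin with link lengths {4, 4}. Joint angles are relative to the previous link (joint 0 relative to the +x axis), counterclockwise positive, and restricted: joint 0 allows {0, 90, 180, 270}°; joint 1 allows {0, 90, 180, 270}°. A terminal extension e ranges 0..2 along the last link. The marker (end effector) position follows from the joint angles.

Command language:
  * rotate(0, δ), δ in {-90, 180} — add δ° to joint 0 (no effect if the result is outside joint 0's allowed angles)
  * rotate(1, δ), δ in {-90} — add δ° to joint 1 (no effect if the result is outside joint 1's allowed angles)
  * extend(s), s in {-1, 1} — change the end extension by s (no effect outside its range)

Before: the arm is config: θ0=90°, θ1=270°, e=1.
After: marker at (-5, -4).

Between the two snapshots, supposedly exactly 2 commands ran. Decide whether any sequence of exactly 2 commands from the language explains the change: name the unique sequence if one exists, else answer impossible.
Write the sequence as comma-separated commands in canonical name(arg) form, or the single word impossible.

rotate(0, -90), rotate(0, -90)

initial: config: θ0=90°, θ1=270°, e=1
1. rotate(0, -90) → config: θ0=0°, θ1=270°, e=1
2. rotate(0, -90) → config: θ0=270°, θ1=270°, e=1
no other 2-command option fits: unique.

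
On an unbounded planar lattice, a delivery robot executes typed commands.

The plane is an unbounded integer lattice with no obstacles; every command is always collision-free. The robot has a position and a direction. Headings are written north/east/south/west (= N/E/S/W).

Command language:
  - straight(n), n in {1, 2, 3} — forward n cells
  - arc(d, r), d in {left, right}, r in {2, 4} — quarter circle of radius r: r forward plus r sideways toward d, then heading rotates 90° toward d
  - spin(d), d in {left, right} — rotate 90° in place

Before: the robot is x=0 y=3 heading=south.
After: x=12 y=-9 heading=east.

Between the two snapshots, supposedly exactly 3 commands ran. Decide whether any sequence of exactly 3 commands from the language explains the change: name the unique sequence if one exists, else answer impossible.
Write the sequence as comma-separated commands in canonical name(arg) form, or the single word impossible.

key: cell and facing (now E) both changed — the 3 commands mix motion and turning
initial: x=0 y=3 heading=south
step 1 (arc(left, 4)): x=4 y=-1 heading=east
step 2 (arc(right, 4)): x=8 y=-5 heading=south
step 3 (arc(left, 4)): x=12 y=-9 heading=east
all 729 alternatives checked — unique.

arc(left, 4), arc(right, 4), arc(left, 4)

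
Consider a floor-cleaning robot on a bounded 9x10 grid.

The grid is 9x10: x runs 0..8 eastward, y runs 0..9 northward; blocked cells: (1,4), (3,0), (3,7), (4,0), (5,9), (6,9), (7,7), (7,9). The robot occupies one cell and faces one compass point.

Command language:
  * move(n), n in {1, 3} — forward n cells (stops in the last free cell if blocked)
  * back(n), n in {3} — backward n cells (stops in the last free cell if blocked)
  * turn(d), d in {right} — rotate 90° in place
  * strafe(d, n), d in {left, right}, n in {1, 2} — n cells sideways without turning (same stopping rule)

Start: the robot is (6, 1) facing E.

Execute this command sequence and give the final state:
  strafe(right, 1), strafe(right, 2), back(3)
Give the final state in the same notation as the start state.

(5, 0) facing E

t0: (6, 1) facing E
t=1 strafe(right, 1) ⇒ (6, 0) facing E
t=2 strafe(right, 2) ⇒ (6, 0) facing E
t=3 back(3) ⇒ (5, 0) facing E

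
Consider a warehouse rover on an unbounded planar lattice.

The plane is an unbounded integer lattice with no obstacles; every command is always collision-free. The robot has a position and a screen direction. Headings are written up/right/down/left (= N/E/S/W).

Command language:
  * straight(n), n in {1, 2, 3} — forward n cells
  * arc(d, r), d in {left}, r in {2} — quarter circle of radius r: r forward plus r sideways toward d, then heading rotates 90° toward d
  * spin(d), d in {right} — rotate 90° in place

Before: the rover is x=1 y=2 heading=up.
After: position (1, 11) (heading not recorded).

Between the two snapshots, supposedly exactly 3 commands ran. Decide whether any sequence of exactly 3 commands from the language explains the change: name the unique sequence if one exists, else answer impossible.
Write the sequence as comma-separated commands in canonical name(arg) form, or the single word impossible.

straight(3), straight(3), straight(3)

from: x=1 y=2 heading=up
1. straight(3) → x=1 y=5 heading=up
2. straight(3) → x=1 y=8 heading=up
3. straight(3) → x=1 y=11 heading=up
uniquely the one of 125 3-step routes that fits.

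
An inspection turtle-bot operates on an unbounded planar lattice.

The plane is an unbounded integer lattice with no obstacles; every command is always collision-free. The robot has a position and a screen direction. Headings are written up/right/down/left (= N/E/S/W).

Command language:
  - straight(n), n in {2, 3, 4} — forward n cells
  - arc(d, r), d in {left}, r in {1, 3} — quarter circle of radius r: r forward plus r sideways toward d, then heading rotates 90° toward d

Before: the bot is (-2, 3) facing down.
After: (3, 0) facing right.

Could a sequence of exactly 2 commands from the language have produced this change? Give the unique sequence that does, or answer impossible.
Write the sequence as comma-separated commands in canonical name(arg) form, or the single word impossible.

key: running straight(2) before arc(left, 3) would end elsewhere — order is forced
from: (-2, 3) facing down
t=1 arc(left, 3) ⇒ (1, 0) facing right
t=2 straight(2) ⇒ (3, 0) facing right
all 25 alternatives checked — unique.

arc(left, 3), straight(2)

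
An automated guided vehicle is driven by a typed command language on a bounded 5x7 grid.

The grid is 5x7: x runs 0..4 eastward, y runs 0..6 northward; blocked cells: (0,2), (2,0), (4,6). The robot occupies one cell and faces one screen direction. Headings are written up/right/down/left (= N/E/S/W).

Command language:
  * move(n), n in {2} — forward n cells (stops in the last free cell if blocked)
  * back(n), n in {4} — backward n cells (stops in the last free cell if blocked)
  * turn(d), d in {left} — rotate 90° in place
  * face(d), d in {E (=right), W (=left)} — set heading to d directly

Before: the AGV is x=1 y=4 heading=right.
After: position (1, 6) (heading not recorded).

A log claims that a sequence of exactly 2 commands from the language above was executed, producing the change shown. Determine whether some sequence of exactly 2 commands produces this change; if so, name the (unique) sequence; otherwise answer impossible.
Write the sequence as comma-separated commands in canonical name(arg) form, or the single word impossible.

turn(left), move(2)

key: running move(2) before turn(left) would end elsewhere — order is forced
from: x=1 y=4 heading=right
step 1 (turn(left)): x=1 y=4 heading=up
step 2 (move(2)): x=1 y=6 heading=up
uniquely the one of 25 2-step routes that fits.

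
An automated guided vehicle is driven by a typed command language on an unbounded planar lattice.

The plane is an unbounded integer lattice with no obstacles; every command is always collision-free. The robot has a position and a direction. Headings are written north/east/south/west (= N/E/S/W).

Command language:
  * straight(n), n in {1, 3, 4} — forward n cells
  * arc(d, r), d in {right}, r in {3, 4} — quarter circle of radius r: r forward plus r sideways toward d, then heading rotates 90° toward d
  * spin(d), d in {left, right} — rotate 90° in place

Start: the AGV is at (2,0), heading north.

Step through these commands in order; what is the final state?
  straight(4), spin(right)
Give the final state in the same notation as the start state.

from: at (2,0), heading north
t=1 straight(4) ⇒ at (2,4), heading north
t=2 spin(right) ⇒ at (2,4), heading east

at (2,4), heading east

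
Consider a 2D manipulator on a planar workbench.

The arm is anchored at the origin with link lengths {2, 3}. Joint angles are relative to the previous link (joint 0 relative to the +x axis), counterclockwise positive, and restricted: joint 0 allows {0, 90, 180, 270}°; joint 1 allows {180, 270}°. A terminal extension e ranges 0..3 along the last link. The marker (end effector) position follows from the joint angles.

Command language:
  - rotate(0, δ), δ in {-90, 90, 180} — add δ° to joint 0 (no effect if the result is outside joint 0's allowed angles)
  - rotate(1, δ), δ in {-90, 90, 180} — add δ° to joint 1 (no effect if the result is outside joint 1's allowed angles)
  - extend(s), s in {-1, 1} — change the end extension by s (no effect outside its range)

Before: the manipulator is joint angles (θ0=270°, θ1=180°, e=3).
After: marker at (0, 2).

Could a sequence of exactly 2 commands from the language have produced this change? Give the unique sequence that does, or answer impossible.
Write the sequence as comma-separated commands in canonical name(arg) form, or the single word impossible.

start: joint angles (θ0=270°, θ1=180°, e=3)
1. extend(-1) → joint angles (θ0=270°, θ1=180°, e=2)
2. extend(-1) → joint angles (θ0=270°, θ1=180°, e=1)
no other 2-command option fits: unique.

extend(-1), extend(-1)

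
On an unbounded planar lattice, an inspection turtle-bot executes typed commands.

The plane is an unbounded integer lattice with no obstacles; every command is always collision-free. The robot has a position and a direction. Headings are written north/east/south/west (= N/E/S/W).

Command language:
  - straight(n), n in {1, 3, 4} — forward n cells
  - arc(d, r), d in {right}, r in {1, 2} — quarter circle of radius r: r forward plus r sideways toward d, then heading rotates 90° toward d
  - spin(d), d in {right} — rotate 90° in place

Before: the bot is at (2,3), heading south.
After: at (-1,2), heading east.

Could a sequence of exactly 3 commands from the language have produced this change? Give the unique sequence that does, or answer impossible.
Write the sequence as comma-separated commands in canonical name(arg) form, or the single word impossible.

arc(right, 2), arc(right, 1), spin(right)

key: cell and facing (now E) both changed — the 3 commands mix motion and turning
initial: at (2,3), heading south
t=1 arc(right, 2) ⇒ at (0,1), heading west
t=2 arc(right, 1) ⇒ at (-1,2), heading north
t=3 spin(right) ⇒ at (-1,2), heading east
no rival 3-sequence matches.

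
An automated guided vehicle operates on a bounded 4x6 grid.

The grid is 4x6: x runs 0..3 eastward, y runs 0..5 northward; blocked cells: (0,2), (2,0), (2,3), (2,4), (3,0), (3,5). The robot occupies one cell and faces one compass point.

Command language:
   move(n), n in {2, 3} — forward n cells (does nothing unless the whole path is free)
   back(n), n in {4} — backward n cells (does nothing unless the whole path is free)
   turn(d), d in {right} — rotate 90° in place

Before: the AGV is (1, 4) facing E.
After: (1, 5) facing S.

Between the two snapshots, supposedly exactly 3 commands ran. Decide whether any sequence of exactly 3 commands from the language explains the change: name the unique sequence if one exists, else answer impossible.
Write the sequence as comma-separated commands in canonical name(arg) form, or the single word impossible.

key: position moved to (1,5) AND the heading swung to S — translation plus rotation needed
from: (1, 4) facing E
step 1 (turn(right)): (1, 4) facing S
step 2 (move(3)): (1, 1) facing S
step 3 (back(4)): (1, 5) facing S
all 64 alternatives checked — unique.

turn(right), move(3), back(4)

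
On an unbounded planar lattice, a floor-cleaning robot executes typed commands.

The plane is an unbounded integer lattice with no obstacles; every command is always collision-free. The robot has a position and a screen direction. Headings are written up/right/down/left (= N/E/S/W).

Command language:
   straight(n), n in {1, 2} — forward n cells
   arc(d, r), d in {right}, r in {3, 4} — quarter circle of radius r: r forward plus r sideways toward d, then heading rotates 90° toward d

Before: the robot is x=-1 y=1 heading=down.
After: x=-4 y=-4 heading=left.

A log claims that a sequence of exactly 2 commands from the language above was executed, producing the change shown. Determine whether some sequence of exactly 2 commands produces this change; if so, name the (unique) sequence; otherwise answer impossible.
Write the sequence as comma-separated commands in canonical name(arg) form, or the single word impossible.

straight(2), arc(right, 3)

key: position moved to (-4,-4) AND the heading swung to W — translation plus rotation needed
start: x=-1 y=1 heading=down
t=1 straight(2) ⇒ x=-1 y=-1 heading=down
t=2 arc(right, 3) ⇒ x=-4 y=-4 heading=left
all 16 alternatives checked — unique.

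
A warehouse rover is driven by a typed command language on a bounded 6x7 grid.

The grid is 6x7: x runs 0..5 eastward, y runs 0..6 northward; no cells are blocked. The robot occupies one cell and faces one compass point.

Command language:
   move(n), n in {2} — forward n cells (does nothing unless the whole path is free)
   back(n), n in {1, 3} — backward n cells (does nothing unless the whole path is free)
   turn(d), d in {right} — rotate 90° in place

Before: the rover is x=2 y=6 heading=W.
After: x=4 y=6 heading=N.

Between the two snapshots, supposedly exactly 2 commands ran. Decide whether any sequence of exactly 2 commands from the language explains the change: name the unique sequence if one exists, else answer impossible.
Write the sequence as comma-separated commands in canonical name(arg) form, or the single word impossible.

impossible

checked all 2-command options: none fits.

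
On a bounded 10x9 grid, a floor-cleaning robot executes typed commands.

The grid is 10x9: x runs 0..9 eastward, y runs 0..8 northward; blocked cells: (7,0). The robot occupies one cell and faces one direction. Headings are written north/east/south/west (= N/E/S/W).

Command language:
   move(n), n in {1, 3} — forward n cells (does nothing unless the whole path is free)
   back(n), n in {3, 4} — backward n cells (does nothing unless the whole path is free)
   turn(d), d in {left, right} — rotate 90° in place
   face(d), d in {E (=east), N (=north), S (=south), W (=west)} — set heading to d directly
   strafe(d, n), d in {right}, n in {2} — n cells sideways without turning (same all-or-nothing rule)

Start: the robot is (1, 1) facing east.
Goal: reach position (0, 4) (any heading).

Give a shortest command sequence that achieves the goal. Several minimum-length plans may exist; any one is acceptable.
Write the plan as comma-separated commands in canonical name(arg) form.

begin: (1, 1) facing east
1. move(3) → (4, 1) facing east
2. back(4) → (0, 1) facing east
3. turn(left) → (0, 1) facing north
4. move(3) → (0, 4) facing north
shorter routes all fall short; 4 is best.

move(3), back(4), turn(left), move(3)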